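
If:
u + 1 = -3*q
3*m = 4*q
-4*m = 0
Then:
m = 0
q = 0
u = -1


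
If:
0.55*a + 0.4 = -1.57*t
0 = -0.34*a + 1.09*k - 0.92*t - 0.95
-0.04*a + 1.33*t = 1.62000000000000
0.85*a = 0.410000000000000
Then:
No Solution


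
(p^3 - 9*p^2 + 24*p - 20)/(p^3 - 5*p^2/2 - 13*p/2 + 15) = 2*(p^2 - 7*p + 10)/(2*p^2 - p - 15)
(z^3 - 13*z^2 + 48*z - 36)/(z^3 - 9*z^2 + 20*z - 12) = (z - 6)/(z - 2)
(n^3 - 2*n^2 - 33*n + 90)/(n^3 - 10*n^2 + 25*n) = (n^2 + 3*n - 18)/(n*(n - 5))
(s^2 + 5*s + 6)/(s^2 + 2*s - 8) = (s^2 + 5*s + 6)/(s^2 + 2*s - 8)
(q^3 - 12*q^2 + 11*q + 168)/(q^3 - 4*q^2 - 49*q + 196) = (q^2 - 5*q - 24)/(q^2 + 3*q - 28)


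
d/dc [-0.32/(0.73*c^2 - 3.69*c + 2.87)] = (0.4672*c - 1.1808)/(0.73*c^2 - 3.69*c + 2.87)^2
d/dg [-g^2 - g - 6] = -2*g - 1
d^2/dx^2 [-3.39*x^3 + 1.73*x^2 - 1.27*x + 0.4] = 3.46 - 20.34*x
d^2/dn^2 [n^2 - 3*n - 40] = 2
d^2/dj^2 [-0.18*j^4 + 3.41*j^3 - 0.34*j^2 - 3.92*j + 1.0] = -2.16*j^2 + 20.46*j - 0.68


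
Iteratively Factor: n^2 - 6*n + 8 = (n - 4)*(n - 2)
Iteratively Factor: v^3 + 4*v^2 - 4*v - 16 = (v + 4)*(v^2 - 4) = (v + 2)*(v + 4)*(v - 2)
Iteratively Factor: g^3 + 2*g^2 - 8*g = (g - 2)*(g^2 + 4*g) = g*(g - 2)*(g + 4)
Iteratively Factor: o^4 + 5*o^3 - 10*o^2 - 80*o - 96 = (o + 2)*(o^3 + 3*o^2 - 16*o - 48) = (o + 2)*(o + 4)*(o^2 - o - 12) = (o - 4)*(o + 2)*(o + 4)*(o + 3)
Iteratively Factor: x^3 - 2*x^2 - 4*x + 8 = (x - 2)*(x^2 - 4) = (x - 2)*(x + 2)*(x - 2)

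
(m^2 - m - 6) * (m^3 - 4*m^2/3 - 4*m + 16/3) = m^5 - 7*m^4/3 - 26*m^3/3 + 52*m^2/3 + 56*m/3 - 32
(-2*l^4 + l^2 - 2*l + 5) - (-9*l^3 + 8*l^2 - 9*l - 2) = -2*l^4 + 9*l^3 - 7*l^2 + 7*l + 7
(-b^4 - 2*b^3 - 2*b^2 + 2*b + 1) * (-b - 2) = b^5 + 4*b^4 + 6*b^3 + 2*b^2 - 5*b - 2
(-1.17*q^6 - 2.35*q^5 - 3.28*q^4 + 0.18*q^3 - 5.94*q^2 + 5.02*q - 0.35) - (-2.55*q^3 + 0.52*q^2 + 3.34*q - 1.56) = -1.17*q^6 - 2.35*q^5 - 3.28*q^4 + 2.73*q^3 - 6.46*q^2 + 1.68*q + 1.21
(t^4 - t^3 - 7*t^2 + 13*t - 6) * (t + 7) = t^5 + 6*t^4 - 14*t^3 - 36*t^2 + 85*t - 42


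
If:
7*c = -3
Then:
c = -3/7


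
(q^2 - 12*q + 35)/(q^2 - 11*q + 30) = (q - 7)/(q - 6)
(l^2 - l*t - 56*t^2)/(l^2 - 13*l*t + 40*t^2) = (-l - 7*t)/(-l + 5*t)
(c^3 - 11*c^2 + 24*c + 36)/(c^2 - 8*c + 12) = (c^2 - 5*c - 6)/(c - 2)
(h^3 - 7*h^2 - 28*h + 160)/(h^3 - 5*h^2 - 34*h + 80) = (h - 4)/(h - 2)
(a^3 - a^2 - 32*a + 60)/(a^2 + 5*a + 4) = (a^3 - a^2 - 32*a + 60)/(a^2 + 5*a + 4)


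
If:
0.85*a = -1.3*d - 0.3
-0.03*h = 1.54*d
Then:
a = 0.0297937356760886*h - 0.352941176470588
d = -0.0194805194805195*h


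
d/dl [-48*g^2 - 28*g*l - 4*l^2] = -28*g - 8*l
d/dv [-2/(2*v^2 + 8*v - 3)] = 8*(v + 2)/(2*v^2 + 8*v - 3)^2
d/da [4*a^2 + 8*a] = 8*a + 8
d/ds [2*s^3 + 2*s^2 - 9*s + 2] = 6*s^2 + 4*s - 9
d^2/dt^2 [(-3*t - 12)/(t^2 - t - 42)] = 6*(3*(t + 1)*(-t^2 + t + 42) + (t + 4)*(2*t - 1)^2)/(-t^2 + t + 42)^3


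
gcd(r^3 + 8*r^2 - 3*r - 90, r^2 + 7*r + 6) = r + 6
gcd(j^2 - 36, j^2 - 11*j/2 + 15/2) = 1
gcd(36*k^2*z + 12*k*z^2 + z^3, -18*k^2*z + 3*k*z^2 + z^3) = 6*k*z + z^2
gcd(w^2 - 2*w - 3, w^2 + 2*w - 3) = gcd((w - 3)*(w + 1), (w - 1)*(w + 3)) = 1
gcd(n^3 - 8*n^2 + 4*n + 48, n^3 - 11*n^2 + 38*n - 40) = n - 4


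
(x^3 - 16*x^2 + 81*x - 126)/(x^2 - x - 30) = (x^2 - 10*x + 21)/(x + 5)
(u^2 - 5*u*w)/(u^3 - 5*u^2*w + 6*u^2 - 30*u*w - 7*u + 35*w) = u/(u^2 + 6*u - 7)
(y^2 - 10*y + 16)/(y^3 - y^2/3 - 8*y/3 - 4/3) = 3*(y - 8)/(3*y^2 + 5*y + 2)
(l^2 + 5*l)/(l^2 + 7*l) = (l + 5)/(l + 7)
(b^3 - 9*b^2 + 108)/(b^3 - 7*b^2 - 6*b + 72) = (b - 6)/(b - 4)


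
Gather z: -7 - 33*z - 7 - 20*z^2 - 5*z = -20*z^2 - 38*z - 14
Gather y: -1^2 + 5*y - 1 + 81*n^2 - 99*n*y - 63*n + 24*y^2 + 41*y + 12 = 81*n^2 - 63*n + 24*y^2 + y*(46 - 99*n) + 10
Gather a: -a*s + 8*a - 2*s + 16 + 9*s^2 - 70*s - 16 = a*(8 - s) + 9*s^2 - 72*s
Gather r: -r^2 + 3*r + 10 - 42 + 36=-r^2 + 3*r + 4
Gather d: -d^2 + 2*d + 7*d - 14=-d^2 + 9*d - 14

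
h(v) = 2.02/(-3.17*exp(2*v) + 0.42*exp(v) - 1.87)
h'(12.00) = 0.00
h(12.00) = 0.00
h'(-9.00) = 0.00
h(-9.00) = -1.08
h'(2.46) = 0.01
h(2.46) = -0.00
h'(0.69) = 0.26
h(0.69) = -0.15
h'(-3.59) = -0.00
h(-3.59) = -1.09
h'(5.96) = 0.00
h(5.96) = -0.00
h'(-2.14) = 0.02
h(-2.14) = -1.08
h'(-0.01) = 0.56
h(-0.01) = -0.44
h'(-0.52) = 0.54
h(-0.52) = -0.74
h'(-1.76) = 0.07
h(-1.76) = -1.07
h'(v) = 2.02*(6.34*exp(2*v) - 0.42*exp(v))/(-3.17*exp(2*v) + 0.42*exp(v) - 1.87)^2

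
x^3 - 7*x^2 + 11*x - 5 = (x - 5)*(x - 1)^2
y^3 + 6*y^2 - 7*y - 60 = (y - 3)*(y + 4)*(y + 5)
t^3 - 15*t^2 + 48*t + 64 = (t - 8)^2*(t + 1)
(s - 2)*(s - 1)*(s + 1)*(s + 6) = s^4 + 4*s^3 - 13*s^2 - 4*s + 12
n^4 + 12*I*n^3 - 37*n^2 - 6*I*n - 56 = (n - I)*(n + 2*I)*(n + 4*I)*(n + 7*I)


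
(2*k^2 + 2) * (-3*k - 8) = -6*k^3 - 16*k^2 - 6*k - 16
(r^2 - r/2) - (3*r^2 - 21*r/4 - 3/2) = -2*r^2 + 19*r/4 + 3/2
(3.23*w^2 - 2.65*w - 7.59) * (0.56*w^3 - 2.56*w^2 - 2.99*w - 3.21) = 1.8088*w^5 - 9.7528*w^4 - 7.1241*w^3 + 16.9856*w^2 + 31.2006*w + 24.3639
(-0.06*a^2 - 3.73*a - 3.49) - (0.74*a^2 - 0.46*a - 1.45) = -0.8*a^2 - 3.27*a - 2.04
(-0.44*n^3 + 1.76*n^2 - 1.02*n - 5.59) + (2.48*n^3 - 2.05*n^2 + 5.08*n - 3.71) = 2.04*n^3 - 0.29*n^2 + 4.06*n - 9.3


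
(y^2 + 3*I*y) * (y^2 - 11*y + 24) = y^4 - 11*y^3 + 3*I*y^3 + 24*y^2 - 33*I*y^2 + 72*I*y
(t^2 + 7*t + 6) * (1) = t^2 + 7*t + 6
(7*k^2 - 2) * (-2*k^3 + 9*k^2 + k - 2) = -14*k^5 + 63*k^4 + 11*k^3 - 32*k^2 - 2*k + 4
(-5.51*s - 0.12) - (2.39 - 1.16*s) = -4.35*s - 2.51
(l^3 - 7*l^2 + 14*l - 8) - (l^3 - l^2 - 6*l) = -6*l^2 + 20*l - 8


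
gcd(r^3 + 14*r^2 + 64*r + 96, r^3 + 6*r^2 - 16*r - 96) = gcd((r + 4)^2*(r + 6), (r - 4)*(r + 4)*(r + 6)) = r^2 + 10*r + 24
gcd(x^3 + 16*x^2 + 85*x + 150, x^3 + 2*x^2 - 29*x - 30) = x + 6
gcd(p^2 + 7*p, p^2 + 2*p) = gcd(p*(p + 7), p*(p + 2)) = p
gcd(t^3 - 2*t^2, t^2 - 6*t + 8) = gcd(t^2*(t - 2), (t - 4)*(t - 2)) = t - 2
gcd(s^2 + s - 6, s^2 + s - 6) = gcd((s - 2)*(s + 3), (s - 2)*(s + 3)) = s^2 + s - 6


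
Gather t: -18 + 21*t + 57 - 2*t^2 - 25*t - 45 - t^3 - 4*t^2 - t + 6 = -t^3 - 6*t^2 - 5*t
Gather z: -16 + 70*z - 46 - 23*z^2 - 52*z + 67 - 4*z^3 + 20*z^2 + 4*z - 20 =-4*z^3 - 3*z^2 + 22*z - 15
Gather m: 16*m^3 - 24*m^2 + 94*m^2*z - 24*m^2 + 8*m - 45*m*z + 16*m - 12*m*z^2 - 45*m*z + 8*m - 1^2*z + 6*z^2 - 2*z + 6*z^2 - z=16*m^3 + m^2*(94*z - 48) + m*(-12*z^2 - 90*z + 32) + 12*z^2 - 4*z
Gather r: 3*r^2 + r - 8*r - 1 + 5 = 3*r^2 - 7*r + 4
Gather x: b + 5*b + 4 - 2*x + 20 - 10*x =6*b - 12*x + 24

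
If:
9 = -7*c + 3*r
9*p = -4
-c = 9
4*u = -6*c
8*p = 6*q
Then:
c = -9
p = -4/9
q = -16/27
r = -18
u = 27/2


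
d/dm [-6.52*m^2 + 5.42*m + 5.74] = 5.42 - 13.04*m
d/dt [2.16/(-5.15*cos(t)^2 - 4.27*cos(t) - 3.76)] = -(22.248*cos(t) + 9.2232)*sin(t)/(5.15*cos(t)^2 + 4.27*cos(t) + 3.76)^2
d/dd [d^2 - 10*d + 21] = 2*d - 10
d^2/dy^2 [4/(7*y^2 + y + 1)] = 8*(-49*y^2 - 7*y + (14*y + 1)^2 - 7)/(7*y^2 + y + 1)^3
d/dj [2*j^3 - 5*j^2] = 2*j*(3*j - 5)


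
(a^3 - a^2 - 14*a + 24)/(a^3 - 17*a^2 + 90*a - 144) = (a^2 + 2*a - 8)/(a^2 - 14*a + 48)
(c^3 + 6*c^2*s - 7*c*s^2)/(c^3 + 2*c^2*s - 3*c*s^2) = (c + 7*s)/(c + 3*s)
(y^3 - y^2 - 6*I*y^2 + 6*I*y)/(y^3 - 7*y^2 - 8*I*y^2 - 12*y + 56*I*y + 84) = y*(y - 1)/(y^2 - y*(7 + 2*I) + 14*I)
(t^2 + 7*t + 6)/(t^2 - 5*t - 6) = (t + 6)/(t - 6)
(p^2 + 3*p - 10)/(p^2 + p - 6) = (p + 5)/(p + 3)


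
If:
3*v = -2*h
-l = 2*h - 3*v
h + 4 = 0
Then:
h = -4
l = 16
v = 8/3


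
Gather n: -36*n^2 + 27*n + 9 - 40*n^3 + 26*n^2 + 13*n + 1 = -40*n^3 - 10*n^2 + 40*n + 10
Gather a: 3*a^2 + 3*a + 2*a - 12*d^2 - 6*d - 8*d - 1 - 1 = 3*a^2 + 5*a - 12*d^2 - 14*d - 2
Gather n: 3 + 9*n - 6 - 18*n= -9*n - 3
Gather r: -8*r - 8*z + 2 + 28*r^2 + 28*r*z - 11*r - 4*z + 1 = 28*r^2 + r*(28*z - 19) - 12*z + 3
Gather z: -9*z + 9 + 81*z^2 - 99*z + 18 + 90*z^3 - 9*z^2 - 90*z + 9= 90*z^3 + 72*z^2 - 198*z + 36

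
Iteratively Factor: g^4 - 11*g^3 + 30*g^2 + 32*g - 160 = (g - 5)*(g^3 - 6*g^2 + 32) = (g - 5)*(g + 2)*(g^2 - 8*g + 16) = (g - 5)*(g - 4)*(g + 2)*(g - 4)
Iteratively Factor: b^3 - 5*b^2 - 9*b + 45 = (b + 3)*(b^2 - 8*b + 15) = (b - 5)*(b + 3)*(b - 3)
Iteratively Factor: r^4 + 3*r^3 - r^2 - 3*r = (r - 1)*(r^3 + 4*r^2 + 3*r) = (r - 1)*(r + 1)*(r^2 + 3*r) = r*(r - 1)*(r + 1)*(r + 3)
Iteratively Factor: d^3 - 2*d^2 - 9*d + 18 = (d + 3)*(d^2 - 5*d + 6) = (d - 2)*(d + 3)*(d - 3)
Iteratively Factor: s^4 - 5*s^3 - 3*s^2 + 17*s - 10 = (s - 1)*(s^3 - 4*s^2 - 7*s + 10) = (s - 1)^2*(s^2 - 3*s - 10) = (s - 1)^2*(s + 2)*(s - 5)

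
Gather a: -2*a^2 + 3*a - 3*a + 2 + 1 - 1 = 2 - 2*a^2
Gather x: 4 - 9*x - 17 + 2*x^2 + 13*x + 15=2*x^2 + 4*x + 2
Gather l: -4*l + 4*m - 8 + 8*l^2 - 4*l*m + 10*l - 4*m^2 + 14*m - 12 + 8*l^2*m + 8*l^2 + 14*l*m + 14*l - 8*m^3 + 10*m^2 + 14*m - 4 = l^2*(8*m + 16) + l*(10*m + 20) - 8*m^3 + 6*m^2 + 32*m - 24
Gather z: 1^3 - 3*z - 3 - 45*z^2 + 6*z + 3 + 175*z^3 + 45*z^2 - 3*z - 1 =175*z^3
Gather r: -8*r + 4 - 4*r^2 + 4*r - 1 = -4*r^2 - 4*r + 3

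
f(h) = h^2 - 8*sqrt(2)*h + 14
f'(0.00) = -11.31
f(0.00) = 14.00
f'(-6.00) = -23.31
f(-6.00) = 117.88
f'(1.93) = -7.45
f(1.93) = -4.11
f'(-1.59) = -14.49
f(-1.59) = 34.52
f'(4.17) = -2.97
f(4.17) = -15.79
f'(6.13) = 0.95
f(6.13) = -17.78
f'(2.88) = -5.55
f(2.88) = -10.29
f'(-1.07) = -13.45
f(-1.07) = 27.25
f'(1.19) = -8.93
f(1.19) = 1.95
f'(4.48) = -2.35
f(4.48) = -16.62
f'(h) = 2*h - 8*sqrt(2)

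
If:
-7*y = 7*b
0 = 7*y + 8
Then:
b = 8/7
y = -8/7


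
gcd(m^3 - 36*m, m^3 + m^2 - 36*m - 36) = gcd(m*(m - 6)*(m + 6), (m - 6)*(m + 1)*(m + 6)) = m^2 - 36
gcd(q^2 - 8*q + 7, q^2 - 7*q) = q - 7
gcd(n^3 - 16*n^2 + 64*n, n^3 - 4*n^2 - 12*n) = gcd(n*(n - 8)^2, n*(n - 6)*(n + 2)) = n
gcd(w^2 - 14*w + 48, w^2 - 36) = w - 6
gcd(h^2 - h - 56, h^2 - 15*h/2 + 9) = 1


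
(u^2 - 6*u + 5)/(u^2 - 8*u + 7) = (u - 5)/(u - 7)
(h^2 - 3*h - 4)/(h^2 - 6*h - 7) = (h - 4)/(h - 7)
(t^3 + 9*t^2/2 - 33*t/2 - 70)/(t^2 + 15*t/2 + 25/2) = (2*t^2 - t - 28)/(2*t + 5)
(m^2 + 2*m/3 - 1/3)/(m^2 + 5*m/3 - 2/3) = (m + 1)/(m + 2)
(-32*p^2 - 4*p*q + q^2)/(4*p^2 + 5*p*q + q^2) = (-8*p + q)/(p + q)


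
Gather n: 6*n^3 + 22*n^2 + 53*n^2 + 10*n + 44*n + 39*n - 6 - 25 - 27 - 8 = 6*n^3 + 75*n^2 + 93*n - 66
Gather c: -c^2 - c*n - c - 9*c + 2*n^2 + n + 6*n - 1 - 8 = -c^2 + c*(-n - 10) + 2*n^2 + 7*n - 9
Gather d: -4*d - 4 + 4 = -4*d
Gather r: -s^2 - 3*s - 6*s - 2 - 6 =-s^2 - 9*s - 8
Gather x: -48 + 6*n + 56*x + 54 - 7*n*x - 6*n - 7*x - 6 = x*(49 - 7*n)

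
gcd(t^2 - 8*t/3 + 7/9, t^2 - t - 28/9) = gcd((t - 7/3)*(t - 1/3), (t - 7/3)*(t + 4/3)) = t - 7/3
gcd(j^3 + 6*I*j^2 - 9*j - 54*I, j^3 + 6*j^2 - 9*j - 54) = j^2 - 9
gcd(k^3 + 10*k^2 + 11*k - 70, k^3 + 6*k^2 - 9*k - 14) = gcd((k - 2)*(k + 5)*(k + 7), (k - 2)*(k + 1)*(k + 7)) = k^2 + 5*k - 14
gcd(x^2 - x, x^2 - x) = x^2 - x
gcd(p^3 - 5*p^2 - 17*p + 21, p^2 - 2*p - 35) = p - 7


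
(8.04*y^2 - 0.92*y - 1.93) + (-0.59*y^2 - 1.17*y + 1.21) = 7.45*y^2 - 2.09*y - 0.72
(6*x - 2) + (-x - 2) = 5*x - 4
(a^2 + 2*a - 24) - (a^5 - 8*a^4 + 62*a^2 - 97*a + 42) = -a^5 + 8*a^4 - 61*a^2 + 99*a - 66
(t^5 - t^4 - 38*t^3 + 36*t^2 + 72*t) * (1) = t^5 - t^4 - 38*t^3 + 36*t^2 + 72*t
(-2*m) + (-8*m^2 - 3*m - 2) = -8*m^2 - 5*m - 2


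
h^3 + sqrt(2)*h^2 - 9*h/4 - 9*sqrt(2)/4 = (h - 3/2)*(h + 3/2)*(h + sqrt(2))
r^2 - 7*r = r*(r - 7)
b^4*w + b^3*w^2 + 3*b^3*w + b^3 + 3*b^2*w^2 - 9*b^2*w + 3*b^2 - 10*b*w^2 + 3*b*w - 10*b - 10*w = (b - 2)*(b + 5)*(b + w)*(b*w + 1)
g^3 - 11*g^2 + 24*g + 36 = (g - 6)^2*(g + 1)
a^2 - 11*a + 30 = (a - 6)*(a - 5)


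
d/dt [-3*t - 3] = -3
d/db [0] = 0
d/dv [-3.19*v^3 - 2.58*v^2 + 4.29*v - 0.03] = -9.57*v^2 - 5.16*v + 4.29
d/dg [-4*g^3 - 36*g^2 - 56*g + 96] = -12*g^2 - 72*g - 56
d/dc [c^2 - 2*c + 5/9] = 2*c - 2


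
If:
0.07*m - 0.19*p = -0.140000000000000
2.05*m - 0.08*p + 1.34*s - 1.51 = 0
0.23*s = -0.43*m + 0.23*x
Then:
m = 2.76464756149379*x - 3.23700486284878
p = 1.01855436476087*x - 0.455738633681129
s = 6.05179170010859 - 4.16868891931448*x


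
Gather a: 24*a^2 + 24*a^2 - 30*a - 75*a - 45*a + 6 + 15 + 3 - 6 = 48*a^2 - 150*a + 18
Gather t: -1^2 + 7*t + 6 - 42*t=5 - 35*t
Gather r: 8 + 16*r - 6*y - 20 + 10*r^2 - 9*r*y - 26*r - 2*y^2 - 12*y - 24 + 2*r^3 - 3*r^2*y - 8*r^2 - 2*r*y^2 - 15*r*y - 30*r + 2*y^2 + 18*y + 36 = 2*r^3 + r^2*(2 - 3*y) + r*(-2*y^2 - 24*y - 40)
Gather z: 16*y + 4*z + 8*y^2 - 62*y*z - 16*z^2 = 8*y^2 + 16*y - 16*z^2 + z*(4 - 62*y)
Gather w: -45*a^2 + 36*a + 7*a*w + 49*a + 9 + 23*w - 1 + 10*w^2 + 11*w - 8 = -45*a^2 + 85*a + 10*w^2 + w*(7*a + 34)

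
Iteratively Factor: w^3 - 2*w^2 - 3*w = (w)*(w^2 - 2*w - 3) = w*(w + 1)*(w - 3)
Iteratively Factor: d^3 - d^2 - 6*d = (d)*(d^2 - d - 6) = d*(d + 2)*(d - 3)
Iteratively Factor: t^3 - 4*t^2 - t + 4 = (t - 1)*(t^2 - 3*t - 4) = (t - 1)*(t + 1)*(t - 4)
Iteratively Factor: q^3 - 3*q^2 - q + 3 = (q - 1)*(q^2 - 2*q - 3) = (q - 1)*(q + 1)*(q - 3)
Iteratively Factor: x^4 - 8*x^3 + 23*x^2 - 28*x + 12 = (x - 3)*(x^3 - 5*x^2 + 8*x - 4) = (x - 3)*(x - 1)*(x^2 - 4*x + 4) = (x - 3)*(x - 2)*(x - 1)*(x - 2)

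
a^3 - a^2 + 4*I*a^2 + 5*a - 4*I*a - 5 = (a - 1)*(a - I)*(a + 5*I)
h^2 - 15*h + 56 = (h - 8)*(h - 7)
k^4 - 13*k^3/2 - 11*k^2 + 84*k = k*(k - 6)*(k - 4)*(k + 7/2)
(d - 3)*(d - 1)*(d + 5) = d^3 + d^2 - 17*d + 15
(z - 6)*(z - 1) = z^2 - 7*z + 6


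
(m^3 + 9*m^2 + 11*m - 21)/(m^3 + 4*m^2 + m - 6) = (m + 7)/(m + 2)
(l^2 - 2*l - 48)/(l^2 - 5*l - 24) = (l + 6)/(l + 3)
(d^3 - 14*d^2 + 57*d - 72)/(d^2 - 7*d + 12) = (d^2 - 11*d + 24)/(d - 4)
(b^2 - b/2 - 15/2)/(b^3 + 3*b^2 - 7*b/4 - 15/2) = 2*(b - 3)/(2*b^2 + b - 6)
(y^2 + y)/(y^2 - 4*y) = (y + 1)/(y - 4)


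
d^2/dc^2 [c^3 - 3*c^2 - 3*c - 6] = 6*c - 6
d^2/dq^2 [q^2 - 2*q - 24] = 2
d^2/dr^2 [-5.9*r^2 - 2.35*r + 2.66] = -11.8000000000000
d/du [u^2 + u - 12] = 2*u + 1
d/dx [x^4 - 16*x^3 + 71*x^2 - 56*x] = 4*x^3 - 48*x^2 + 142*x - 56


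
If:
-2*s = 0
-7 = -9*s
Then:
No Solution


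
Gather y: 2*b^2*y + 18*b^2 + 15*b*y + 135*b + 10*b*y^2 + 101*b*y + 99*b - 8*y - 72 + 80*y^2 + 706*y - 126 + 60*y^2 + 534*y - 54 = 18*b^2 + 234*b + y^2*(10*b + 140) + y*(2*b^2 + 116*b + 1232) - 252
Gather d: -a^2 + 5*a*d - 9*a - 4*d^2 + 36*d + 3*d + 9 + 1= -a^2 - 9*a - 4*d^2 + d*(5*a + 39) + 10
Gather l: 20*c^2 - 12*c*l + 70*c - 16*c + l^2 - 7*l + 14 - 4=20*c^2 + 54*c + l^2 + l*(-12*c - 7) + 10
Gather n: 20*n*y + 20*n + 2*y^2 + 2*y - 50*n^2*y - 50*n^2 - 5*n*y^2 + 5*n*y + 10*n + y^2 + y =n^2*(-50*y - 50) + n*(-5*y^2 + 25*y + 30) + 3*y^2 + 3*y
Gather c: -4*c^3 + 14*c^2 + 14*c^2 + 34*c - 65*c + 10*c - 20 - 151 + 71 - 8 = -4*c^3 + 28*c^2 - 21*c - 108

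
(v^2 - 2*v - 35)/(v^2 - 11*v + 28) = (v + 5)/(v - 4)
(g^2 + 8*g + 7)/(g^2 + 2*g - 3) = (g^2 + 8*g + 7)/(g^2 + 2*g - 3)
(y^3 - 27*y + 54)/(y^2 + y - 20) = (y^3 - 27*y + 54)/(y^2 + y - 20)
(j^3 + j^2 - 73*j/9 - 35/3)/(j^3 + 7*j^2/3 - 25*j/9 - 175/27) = 3*(j - 3)/(3*j - 5)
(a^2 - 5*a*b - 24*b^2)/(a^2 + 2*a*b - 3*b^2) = (a - 8*b)/(a - b)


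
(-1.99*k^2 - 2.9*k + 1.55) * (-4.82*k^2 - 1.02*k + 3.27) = 9.5918*k^4 + 16.0078*k^3 - 11.0203*k^2 - 11.064*k + 5.0685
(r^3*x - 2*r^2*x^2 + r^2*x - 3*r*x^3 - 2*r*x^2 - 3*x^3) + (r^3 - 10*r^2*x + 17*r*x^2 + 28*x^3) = r^3*x + r^3 - 2*r^2*x^2 - 9*r^2*x - 3*r*x^3 + 15*r*x^2 + 25*x^3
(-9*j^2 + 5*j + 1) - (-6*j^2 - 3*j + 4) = -3*j^2 + 8*j - 3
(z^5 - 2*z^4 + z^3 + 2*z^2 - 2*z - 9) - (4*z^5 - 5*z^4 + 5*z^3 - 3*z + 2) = -3*z^5 + 3*z^4 - 4*z^3 + 2*z^2 + z - 11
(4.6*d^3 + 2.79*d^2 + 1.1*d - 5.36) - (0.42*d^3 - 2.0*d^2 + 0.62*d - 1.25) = 4.18*d^3 + 4.79*d^2 + 0.48*d - 4.11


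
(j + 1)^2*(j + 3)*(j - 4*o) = j^4 - 4*j^3*o + 5*j^3 - 20*j^2*o + 7*j^2 - 28*j*o + 3*j - 12*o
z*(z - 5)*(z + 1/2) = z^3 - 9*z^2/2 - 5*z/2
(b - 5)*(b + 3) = b^2 - 2*b - 15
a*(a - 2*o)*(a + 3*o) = a^3 + a^2*o - 6*a*o^2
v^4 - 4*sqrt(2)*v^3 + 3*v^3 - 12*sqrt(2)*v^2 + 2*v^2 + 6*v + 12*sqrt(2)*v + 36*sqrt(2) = (v + 3)*(v - 3*sqrt(2))*(v - 2*sqrt(2))*(v + sqrt(2))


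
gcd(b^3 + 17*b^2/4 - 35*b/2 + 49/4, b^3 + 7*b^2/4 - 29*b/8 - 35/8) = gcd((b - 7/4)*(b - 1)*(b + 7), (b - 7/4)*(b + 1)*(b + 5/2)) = b - 7/4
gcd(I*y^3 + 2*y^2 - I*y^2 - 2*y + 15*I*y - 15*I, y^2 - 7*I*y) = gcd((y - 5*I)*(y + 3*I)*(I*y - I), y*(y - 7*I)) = 1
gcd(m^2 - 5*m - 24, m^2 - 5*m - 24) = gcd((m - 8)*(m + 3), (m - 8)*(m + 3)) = m^2 - 5*m - 24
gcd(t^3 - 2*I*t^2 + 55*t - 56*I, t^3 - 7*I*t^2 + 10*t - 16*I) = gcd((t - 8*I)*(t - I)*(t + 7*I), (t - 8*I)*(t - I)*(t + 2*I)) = t^2 - 9*I*t - 8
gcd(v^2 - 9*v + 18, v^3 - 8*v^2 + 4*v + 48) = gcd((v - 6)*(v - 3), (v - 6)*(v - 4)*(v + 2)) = v - 6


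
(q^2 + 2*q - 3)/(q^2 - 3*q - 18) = (q - 1)/(q - 6)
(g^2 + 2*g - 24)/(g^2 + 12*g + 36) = (g - 4)/(g + 6)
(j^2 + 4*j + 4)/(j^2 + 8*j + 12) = (j + 2)/(j + 6)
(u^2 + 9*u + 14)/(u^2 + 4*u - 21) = (u + 2)/(u - 3)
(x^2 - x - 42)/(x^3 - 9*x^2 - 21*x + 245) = (x + 6)/(x^2 - 2*x - 35)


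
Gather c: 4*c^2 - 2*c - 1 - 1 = 4*c^2 - 2*c - 2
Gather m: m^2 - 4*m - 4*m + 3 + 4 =m^2 - 8*m + 7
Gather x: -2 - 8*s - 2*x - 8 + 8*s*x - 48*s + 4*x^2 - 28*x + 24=-56*s + 4*x^2 + x*(8*s - 30) + 14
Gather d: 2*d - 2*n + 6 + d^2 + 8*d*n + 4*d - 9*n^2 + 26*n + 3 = d^2 + d*(8*n + 6) - 9*n^2 + 24*n + 9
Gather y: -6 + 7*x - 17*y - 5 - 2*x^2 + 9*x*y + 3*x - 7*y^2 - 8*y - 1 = -2*x^2 + 10*x - 7*y^2 + y*(9*x - 25) - 12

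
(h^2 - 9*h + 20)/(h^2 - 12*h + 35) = (h - 4)/(h - 7)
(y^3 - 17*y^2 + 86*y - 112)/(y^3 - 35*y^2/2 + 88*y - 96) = 2*(y^2 - 9*y + 14)/(2*y^2 - 19*y + 24)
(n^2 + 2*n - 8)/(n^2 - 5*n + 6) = (n + 4)/(n - 3)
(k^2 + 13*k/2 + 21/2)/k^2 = 1 + 13/(2*k) + 21/(2*k^2)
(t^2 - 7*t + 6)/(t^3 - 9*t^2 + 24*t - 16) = (t - 6)/(t^2 - 8*t + 16)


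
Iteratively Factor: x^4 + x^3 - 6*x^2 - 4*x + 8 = (x + 2)*(x^3 - x^2 - 4*x + 4) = (x + 2)^2*(x^2 - 3*x + 2) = (x - 1)*(x + 2)^2*(x - 2)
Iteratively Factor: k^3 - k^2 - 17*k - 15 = (k - 5)*(k^2 + 4*k + 3) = (k - 5)*(k + 3)*(k + 1)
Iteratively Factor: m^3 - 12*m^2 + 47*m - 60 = (m - 5)*(m^2 - 7*m + 12) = (m - 5)*(m - 3)*(m - 4)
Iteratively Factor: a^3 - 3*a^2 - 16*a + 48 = (a - 3)*(a^2 - 16) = (a - 4)*(a - 3)*(a + 4)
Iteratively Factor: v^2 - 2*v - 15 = (v + 3)*(v - 5)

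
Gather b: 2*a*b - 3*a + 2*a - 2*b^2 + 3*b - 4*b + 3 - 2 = -a - 2*b^2 + b*(2*a - 1) + 1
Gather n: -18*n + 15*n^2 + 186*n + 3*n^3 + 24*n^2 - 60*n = 3*n^3 + 39*n^2 + 108*n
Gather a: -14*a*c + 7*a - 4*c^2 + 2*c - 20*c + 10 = a*(7 - 14*c) - 4*c^2 - 18*c + 10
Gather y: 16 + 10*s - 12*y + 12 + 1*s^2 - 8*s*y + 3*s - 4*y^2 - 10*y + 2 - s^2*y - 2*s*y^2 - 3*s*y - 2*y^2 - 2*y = s^2 + 13*s + y^2*(-2*s - 6) + y*(-s^2 - 11*s - 24) + 30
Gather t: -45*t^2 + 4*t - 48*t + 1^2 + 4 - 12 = -45*t^2 - 44*t - 7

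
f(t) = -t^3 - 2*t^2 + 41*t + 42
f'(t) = -3*t^2 - 4*t + 41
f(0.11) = 46.48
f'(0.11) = 40.52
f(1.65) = 99.71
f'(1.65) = 26.23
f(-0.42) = 24.50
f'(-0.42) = 42.15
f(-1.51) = -21.03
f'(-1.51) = 40.20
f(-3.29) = -78.93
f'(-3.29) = 21.69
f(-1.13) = -5.44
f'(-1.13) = 41.69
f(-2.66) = -62.39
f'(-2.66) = 30.41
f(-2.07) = -42.57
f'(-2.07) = 36.43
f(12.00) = -1482.00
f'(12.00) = -439.00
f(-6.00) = -60.00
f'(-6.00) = -43.00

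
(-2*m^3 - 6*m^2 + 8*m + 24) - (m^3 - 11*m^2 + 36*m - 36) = -3*m^3 + 5*m^2 - 28*m + 60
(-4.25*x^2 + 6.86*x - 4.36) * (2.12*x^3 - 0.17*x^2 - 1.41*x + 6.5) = -9.01*x^5 + 15.2657*x^4 - 4.4169*x^3 - 36.5564*x^2 + 50.7376*x - 28.34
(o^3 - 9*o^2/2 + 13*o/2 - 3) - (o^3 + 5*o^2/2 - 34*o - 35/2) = -7*o^2 + 81*o/2 + 29/2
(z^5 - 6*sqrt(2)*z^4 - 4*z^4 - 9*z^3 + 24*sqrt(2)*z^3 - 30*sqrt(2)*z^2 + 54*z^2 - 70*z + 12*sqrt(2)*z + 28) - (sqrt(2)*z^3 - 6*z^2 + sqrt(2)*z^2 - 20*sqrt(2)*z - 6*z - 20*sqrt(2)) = z^5 - 6*sqrt(2)*z^4 - 4*z^4 - 9*z^3 + 23*sqrt(2)*z^3 - 31*sqrt(2)*z^2 + 60*z^2 - 64*z + 32*sqrt(2)*z + 28 + 20*sqrt(2)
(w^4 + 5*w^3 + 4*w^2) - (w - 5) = w^4 + 5*w^3 + 4*w^2 - w + 5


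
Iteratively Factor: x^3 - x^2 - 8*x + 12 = (x - 2)*(x^2 + x - 6) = (x - 2)*(x + 3)*(x - 2)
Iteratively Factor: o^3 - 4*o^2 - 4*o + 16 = (o - 2)*(o^2 - 2*o - 8) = (o - 4)*(o - 2)*(o + 2)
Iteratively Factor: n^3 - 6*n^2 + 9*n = (n - 3)*(n^2 - 3*n) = (n - 3)^2*(n)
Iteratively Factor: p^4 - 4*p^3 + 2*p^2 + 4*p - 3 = (p - 1)*(p^3 - 3*p^2 - p + 3) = (p - 1)^2*(p^2 - 2*p - 3) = (p - 3)*(p - 1)^2*(p + 1)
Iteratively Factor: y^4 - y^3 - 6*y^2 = (y)*(y^3 - y^2 - 6*y) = y*(y + 2)*(y^2 - 3*y) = y*(y - 3)*(y + 2)*(y)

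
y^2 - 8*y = y*(y - 8)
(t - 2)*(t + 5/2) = t^2 + t/2 - 5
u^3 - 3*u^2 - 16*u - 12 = (u - 6)*(u + 1)*(u + 2)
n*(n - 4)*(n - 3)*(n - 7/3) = n^4 - 28*n^3/3 + 85*n^2/3 - 28*n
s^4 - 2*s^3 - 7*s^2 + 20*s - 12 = (s - 2)^2*(s - 1)*(s + 3)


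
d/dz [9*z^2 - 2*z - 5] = 18*z - 2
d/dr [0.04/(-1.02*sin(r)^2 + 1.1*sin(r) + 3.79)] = (0.0816*sin(r) - 0.044)*cos(r)/(-1.02*sin(r)^2 + 1.1*sin(r) + 3.79)^2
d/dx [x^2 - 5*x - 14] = 2*x - 5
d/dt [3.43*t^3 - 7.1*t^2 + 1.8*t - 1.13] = 10.29*t^2 - 14.2*t + 1.8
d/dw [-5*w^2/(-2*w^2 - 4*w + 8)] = 5*w*(w - 4)/(w^4 + 4*w^3 - 4*w^2 - 16*w + 16)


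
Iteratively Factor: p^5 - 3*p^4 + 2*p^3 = (p)*(p^4 - 3*p^3 + 2*p^2) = p*(p - 2)*(p^3 - p^2) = p^2*(p - 2)*(p^2 - p) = p^3*(p - 2)*(p - 1)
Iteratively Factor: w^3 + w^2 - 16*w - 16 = (w + 1)*(w^2 - 16) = (w - 4)*(w + 1)*(w + 4)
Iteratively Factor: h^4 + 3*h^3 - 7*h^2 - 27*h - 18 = (h + 3)*(h^3 - 7*h - 6) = (h + 2)*(h + 3)*(h^2 - 2*h - 3) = (h + 1)*(h + 2)*(h + 3)*(h - 3)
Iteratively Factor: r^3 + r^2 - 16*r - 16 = (r + 4)*(r^2 - 3*r - 4) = (r - 4)*(r + 4)*(r + 1)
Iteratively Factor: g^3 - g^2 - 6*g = (g - 3)*(g^2 + 2*g) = g*(g - 3)*(g + 2)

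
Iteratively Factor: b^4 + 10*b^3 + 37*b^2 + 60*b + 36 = (b + 3)*(b^3 + 7*b^2 + 16*b + 12) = (b + 2)*(b + 3)*(b^2 + 5*b + 6) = (b + 2)*(b + 3)^2*(b + 2)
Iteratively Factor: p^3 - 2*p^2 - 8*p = (p - 4)*(p^2 + 2*p) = p*(p - 4)*(p + 2)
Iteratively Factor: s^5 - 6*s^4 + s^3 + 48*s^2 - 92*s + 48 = (s - 2)*(s^4 - 4*s^3 - 7*s^2 + 34*s - 24) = (s - 2)^2*(s^3 - 2*s^2 - 11*s + 12) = (s - 2)^2*(s - 1)*(s^2 - s - 12) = (s - 2)^2*(s - 1)*(s + 3)*(s - 4)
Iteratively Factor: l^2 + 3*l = (l + 3)*(l)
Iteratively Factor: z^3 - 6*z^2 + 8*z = (z - 4)*(z^2 - 2*z) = z*(z - 4)*(z - 2)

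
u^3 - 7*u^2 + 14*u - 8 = (u - 4)*(u - 2)*(u - 1)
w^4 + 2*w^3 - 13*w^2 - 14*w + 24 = (w - 3)*(w - 1)*(w + 2)*(w + 4)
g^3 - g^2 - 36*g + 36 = (g - 6)*(g - 1)*(g + 6)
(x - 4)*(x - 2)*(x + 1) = x^3 - 5*x^2 + 2*x + 8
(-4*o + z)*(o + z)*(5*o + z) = -20*o^3 - 19*o^2*z + 2*o*z^2 + z^3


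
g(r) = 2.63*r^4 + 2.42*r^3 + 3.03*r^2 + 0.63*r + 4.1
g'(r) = 10.52*r^3 + 7.26*r^2 + 6.06*r + 0.63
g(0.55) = 6.01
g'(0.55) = 7.91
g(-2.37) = 70.39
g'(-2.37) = -113.00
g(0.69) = 7.37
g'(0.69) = 11.72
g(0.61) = 6.53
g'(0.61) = 9.42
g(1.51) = 33.96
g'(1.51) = 62.55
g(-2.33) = 65.98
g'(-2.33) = -107.15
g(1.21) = 19.22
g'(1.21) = 37.23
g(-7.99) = 9676.82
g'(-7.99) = -4950.38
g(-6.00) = 2995.16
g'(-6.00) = -2046.69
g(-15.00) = 125652.65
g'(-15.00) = -33961.77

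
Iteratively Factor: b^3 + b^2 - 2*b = (b)*(b^2 + b - 2) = b*(b + 2)*(b - 1)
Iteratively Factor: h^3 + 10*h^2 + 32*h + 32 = (h + 2)*(h^2 + 8*h + 16) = (h + 2)*(h + 4)*(h + 4)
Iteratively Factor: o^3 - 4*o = (o - 2)*(o^2 + 2*o) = (o - 2)*(o + 2)*(o)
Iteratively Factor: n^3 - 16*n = (n - 4)*(n^2 + 4*n) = (n - 4)*(n + 4)*(n)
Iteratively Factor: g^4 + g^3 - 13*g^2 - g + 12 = (g - 1)*(g^3 + 2*g^2 - 11*g - 12) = (g - 1)*(g + 1)*(g^2 + g - 12) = (g - 3)*(g - 1)*(g + 1)*(g + 4)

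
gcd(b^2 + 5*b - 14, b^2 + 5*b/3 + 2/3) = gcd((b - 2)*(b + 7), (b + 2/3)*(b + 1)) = 1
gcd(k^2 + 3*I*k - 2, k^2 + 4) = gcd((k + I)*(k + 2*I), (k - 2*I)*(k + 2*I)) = k + 2*I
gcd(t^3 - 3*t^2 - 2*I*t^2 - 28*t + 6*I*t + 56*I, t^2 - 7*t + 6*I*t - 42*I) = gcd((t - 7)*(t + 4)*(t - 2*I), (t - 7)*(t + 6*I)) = t - 7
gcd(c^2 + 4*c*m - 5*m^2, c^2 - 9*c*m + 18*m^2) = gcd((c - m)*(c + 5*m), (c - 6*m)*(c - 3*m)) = 1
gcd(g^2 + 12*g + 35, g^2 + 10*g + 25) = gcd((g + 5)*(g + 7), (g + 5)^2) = g + 5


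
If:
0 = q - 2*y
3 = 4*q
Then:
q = 3/4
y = 3/8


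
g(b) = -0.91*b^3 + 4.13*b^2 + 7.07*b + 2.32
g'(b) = -2.73*b^2 + 8.26*b + 7.07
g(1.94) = 24.94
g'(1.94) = 12.82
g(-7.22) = 509.06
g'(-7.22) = -194.88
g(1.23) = 15.57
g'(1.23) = 13.10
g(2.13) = 27.32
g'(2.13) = 12.28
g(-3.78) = 83.76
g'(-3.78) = -63.16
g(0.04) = 2.61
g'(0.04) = 7.40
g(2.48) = 31.37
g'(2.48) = 10.76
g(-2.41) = 22.01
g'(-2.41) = -28.69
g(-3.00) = 42.85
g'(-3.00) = -42.28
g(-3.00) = 42.85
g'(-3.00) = -42.28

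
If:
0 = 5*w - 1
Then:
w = 1/5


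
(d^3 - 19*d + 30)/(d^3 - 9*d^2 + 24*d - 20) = (d^2 + 2*d - 15)/(d^2 - 7*d + 10)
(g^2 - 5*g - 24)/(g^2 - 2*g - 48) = (g + 3)/(g + 6)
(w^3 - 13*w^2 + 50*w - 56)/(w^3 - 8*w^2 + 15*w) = (w^3 - 13*w^2 + 50*w - 56)/(w*(w^2 - 8*w + 15))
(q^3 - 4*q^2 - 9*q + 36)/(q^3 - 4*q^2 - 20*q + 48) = (q^3 - 4*q^2 - 9*q + 36)/(q^3 - 4*q^2 - 20*q + 48)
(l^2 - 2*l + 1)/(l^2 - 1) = (l - 1)/(l + 1)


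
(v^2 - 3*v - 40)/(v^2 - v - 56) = (v + 5)/(v + 7)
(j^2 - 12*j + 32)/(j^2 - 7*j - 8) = (j - 4)/(j + 1)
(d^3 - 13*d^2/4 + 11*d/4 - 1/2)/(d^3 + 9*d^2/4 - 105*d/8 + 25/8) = 2*(d^2 - 3*d + 2)/(2*d^2 + 5*d - 25)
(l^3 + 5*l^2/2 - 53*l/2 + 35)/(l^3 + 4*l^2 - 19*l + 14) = (l - 5/2)/(l - 1)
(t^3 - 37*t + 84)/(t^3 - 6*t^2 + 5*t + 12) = (t + 7)/(t + 1)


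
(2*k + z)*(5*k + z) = 10*k^2 + 7*k*z + z^2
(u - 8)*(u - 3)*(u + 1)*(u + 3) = u^4 - 7*u^3 - 17*u^2 + 63*u + 72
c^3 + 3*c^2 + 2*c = c*(c + 1)*(c + 2)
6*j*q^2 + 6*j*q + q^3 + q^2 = q*(6*j + q)*(q + 1)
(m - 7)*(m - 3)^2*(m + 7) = m^4 - 6*m^3 - 40*m^2 + 294*m - 441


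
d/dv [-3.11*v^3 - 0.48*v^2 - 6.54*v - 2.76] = -9.33*v^2 - 0.96*v - 6.54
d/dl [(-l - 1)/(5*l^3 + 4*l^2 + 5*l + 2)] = (-5*l^3 - 4*l^2 - 5*l + (l + 1)*(15*l^2 + 8*l + 5) - 2)/(5*l^3 + 4*l^2 + 5*l + 2)^2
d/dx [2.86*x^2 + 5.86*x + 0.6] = 5.72*x + 5.86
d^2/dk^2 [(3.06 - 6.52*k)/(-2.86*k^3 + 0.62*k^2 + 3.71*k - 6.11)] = (319.985952*k^5 - 369.722496*k^4 + 230.190672*k^3 - 1179.459672*k^2 + 426.796368*k + 188.171948)/(23.393656*k^9 - 15.214056*k^8 - 87.740796*k^7 + 189.165172*k^6 + 48.812094*k^5 - 407.53977*k^4 + 353.569939*k^3 + 182.858247*k^2 - 415.506273*k + 228.099131)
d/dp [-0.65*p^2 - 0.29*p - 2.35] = -1.3*p - 0.29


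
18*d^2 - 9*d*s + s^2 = (-6*d + s)*(-3*d + s)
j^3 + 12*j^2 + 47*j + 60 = (j + 3)*(j + 4)*(j + 5)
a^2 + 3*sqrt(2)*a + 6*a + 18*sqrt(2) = (a + 6)*(a + 3*sqrt(2))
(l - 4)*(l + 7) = l^2 + 3*l - 28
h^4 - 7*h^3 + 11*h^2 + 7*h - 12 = (h - 4)*(h - 3)*(h - 1)*(h + 1)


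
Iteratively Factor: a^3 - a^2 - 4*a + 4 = (a - 1)*(a^2 - 4) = (a - 2)*(a - 1)*(a + 2)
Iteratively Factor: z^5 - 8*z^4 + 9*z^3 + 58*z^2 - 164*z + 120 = (z - 2)*(z^4 - 6*z^3 - 3*z^2 + 52*z - 60) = (z - 2)^2*(z^3 - 4*z^2 - 11*z + 30) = (z - 5)*(z - 2)^2*(z^2 + z - 6) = (z - 5)*(z - 2)^3*(z + 3)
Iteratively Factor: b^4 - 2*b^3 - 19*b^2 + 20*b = (b)*(b^3 - 2*b^2 - 19*b + 20) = b*(b - 5)*(b^2 + 3*b - 4) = b*(b - 5)*(b - 1)*(b + 4)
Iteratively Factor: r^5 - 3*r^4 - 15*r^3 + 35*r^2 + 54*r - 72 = (r + 2)*(r^4 - 5*r^3 - 5*r^2 + 45*r - 36) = (r - 1)*(r + 2)*(r^3 - 4*r^2 - 9*r + 36) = (r - 4)*(r - 1)*(r + 2)*(r^2 - 9) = (r - 4)*(r - 1)*(r + 2)*(r + 3)*(r - 3)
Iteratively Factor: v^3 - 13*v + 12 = (v - 1)*(v^2 + v - 12) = (v - 3)*(v - 1)*(v + 4)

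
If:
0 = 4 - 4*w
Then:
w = 1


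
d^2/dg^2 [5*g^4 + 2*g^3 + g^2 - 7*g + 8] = 60*g^2 + 12*g + 2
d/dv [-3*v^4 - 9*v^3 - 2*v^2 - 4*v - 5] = -12*v^3 - 27*v^2 - 4*v - 4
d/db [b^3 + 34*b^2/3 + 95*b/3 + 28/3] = 3*b^2 + 68*b/3 + 95/3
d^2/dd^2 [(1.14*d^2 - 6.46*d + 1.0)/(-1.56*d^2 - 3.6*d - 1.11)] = (44.246592*d^3 - 2.75745600000002*d^2 - 100.812816*d - 76.894308)/(3.796416*d^6 + 26.28288*d^5 + 68.756688*d^4 + 84.05856*d^3 + 48.923028*d^2 + 13.30668*d + 1.367631)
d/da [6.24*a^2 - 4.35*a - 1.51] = 12.48*a - 4.35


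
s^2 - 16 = (s - 4)*(s + 4)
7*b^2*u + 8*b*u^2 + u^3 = u*(b + u)*(7*b + u)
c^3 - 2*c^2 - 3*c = c*(c - 3)*(c + 1)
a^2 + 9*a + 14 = (a + 2)*(a + 7)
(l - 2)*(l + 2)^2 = l^3 + 2*l^2 - 4*l - 8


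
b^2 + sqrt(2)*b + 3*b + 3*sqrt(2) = (b + 3)*(b + sqrt(2))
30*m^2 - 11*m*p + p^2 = (-6*m + p)*(-5*m + p)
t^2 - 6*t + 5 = (t - 5)*(t - 1)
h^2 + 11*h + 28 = (h + 4)*(h + 7)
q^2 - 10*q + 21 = (q - 7)*(q - 3)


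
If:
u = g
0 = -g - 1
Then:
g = -1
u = -1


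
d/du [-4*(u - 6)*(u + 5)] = 4 - 8*u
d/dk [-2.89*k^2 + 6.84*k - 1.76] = 6.84 - 5.78*k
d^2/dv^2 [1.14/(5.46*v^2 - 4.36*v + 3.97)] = (-67.970448*v^2 + 54.276768*v + 1.14*(10.92*v - 4.36)*(21.84*v - 8.72) - 49.421736)/(5.46*v^2 - 4.36*v + 3.97)^3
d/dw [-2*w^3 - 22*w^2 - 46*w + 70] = -6*w^2 - 44*w - 46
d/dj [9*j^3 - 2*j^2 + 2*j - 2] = 27*j^2 - 4*j + 2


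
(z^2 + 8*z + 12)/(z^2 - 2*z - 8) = (z + 6)/(z - 4)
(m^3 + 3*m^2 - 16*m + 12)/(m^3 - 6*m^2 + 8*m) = (m^2 + 5*m - 6)/(m*(m - 4))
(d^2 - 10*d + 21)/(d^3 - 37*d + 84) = (d - 7)/(d^2 + 3*d - 28)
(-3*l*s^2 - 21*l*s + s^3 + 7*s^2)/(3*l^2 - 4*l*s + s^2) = s*(s + 7)/(-l + s)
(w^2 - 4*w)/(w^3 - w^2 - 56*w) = (4 - w)/(-w^2 + w + 56)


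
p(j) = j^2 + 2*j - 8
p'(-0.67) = 0.66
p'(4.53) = 11.06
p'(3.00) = 8.00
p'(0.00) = 2.00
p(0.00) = -8.00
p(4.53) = 21.58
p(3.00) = 7.00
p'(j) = 2*j + 2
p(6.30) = 44.29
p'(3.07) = 8.14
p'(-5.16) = -8.32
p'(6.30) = 14.60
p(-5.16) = 8.31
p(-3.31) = -3.66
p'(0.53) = 3.06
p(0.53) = -6.66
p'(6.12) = 14.24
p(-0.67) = -8.89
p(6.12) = 41.69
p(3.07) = 7.56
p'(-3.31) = -4.62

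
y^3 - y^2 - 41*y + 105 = (y - 5)*(y - 3)*(y + 7)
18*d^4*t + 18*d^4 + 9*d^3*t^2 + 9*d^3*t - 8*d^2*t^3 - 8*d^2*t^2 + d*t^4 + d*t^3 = (-6*d + t)*(-3*d + t)*(d + t)*(d*t + d)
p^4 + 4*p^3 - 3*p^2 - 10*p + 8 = (p - 1)^2*(p + 2)*(p + 4)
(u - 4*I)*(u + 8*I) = u^2 + 4*I*u + 32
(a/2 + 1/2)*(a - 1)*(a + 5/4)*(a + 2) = a^4/2 + 13*a^3/8 + 3*a^2/4 - 13*a/8 - 5/4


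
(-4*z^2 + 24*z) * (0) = 0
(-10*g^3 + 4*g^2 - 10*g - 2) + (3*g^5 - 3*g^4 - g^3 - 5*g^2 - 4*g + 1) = 3*g^5 - 3*g^4 - 11*g^3 - g^2 - 14*g - 1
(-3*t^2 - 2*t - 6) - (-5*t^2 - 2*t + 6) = 2*t^2 - 12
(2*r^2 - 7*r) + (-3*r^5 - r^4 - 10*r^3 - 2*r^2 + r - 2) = -3*r^5 - r^4 - 10*r^3 - 6*r - 2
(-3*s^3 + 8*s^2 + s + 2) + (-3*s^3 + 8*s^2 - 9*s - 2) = -6*s^3 + 16*s^2 - 8*s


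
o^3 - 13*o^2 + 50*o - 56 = (o - 7)*(o - 4)*(o - 2)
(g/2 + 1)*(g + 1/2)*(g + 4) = g^3/2 + 13*g^2/4 + 11*g/2 + 2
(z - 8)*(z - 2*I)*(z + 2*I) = z^3 - 8*z^2 + 4*z - 32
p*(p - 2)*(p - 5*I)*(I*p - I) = I*p^4 + 5*p^3 - 3*I*p^3 - 15*p^2 + 2*I*p^2 + 10*p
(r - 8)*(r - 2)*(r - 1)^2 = r^4 - 12*r^3 + 37*r^2 - 42*r + 16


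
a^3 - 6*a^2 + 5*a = a*(a - 5)*(a - 1)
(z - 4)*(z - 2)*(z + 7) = z^3 + z^2 - 34*z + 56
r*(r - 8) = r^2 - 8*r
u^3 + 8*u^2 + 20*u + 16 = (u + 2)^2*(u + 4)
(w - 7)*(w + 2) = w^2 - 5*w - 14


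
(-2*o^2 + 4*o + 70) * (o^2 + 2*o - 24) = -2*o^4 + 126*o^2 + 44*o - 1680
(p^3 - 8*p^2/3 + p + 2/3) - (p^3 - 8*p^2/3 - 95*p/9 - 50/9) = 104*p/9 + 56/9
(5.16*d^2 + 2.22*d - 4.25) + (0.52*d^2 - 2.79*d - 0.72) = 5.68*d^2 - 0.57*d - 4.97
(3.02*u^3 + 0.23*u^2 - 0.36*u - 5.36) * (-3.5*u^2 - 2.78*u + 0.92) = -10.57*u^5 - 9.2006*u^4 + 3.399*u^3 + 19.9724*u^2 + 14.5696*u - 4.9312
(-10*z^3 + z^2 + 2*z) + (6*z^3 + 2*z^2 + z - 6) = -4*z^3 + 3*z^2 + 3*z - 6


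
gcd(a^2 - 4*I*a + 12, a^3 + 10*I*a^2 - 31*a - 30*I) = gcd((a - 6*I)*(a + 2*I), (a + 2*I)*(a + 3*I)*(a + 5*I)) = a + 2*I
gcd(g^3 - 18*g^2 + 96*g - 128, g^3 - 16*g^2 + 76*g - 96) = g^2 - 10*g + 16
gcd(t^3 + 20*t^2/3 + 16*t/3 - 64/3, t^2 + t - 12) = t + 4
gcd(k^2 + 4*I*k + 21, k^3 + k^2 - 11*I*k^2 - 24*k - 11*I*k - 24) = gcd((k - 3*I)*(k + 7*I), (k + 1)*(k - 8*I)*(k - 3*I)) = k - 3*I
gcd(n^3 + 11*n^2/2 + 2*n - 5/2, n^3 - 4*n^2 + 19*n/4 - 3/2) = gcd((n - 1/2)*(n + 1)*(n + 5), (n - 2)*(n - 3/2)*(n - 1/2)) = n - 1/2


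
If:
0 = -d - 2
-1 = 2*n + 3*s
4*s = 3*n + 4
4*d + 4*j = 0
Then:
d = -2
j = 2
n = -16/17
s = 5/17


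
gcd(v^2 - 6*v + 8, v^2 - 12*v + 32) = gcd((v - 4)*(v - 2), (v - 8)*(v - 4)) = v - 4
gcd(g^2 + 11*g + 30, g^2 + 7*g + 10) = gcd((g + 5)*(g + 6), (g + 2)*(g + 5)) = g + 5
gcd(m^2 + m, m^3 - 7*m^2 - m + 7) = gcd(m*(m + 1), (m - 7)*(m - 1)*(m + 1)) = m + 1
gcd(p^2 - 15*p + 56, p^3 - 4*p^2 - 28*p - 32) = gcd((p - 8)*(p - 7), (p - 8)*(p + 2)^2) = p - 8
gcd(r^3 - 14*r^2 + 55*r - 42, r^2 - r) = r - 1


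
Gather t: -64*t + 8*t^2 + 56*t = 8*t^2 - 8*t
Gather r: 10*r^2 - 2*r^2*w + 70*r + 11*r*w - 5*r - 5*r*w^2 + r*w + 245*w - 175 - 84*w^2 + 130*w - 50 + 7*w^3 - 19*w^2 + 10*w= r^2*(10 - 2*w) + r*(-5*w^2 + 12*w + 65) + 7*w^3 - 103*w^2 + 385*w - 225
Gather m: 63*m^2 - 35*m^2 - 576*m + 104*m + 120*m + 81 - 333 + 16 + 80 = 28*m^2 - 352*m - 156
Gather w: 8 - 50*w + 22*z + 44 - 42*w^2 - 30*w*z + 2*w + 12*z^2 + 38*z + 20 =-42*w^2 + w*(-30*z - 48) + 12*z^2 + 60*z + 72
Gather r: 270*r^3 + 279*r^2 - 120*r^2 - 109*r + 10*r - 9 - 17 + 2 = 270*r^3 + 159*r^2 - 99*r - 24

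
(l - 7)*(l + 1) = l^2 - 6*l - 7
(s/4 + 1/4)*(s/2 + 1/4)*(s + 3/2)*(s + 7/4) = s^4/8 + 19*s^3/32 + s^2 + 89*s/128 + 21/128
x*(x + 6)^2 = x^3 + 12*x^2 + 36*x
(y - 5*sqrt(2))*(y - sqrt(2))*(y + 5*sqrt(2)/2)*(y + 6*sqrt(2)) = y^4 + 5*sqrt(2)*y^3/2 - 62*y^2 - 95*sqrt(2)*y + 300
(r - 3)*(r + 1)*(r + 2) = r^3 - 7*r - 6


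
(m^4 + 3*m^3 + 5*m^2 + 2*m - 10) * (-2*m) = -2*m^5 - 6*m^4 - 10*m^3 - 4*m^2 + 20*m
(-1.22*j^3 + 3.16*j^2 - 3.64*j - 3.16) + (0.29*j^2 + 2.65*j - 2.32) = -1.22*j^3 + 3.45*j^2 - 0.99*j - 5.48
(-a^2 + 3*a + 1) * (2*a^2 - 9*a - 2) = -2*a^4 + 15*a^3 - 23*a^2 - 15*a - 2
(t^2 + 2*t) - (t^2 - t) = 3*t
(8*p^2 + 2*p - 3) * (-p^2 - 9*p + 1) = -8*p^4 - 74*p^3 - 7*p^2 + 29*p - 3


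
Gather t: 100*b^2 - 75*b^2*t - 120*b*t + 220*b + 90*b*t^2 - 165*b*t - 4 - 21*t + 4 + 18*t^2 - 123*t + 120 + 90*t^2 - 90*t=100*b^2 + 220*b + t^2*(90*b + 108) + t*(-75*b^2 - 285*b - 234) + 120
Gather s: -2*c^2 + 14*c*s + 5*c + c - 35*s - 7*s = -2*c^2 + 6*c + s*(14*c - 42)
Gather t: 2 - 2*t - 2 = -2*t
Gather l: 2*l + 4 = 2*l + 4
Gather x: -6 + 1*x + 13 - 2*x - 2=5 - x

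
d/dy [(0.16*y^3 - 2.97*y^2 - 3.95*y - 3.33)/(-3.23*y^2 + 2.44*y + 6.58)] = (-0.5168*y^4 + 0.780799999999999*y^3 - 16.8469*y^2 - 60.597*y - 17.8658)/(10.4329*y^4 - 15.7624*y^3 - 36.5532*y^2 + 32.1104*y + 43.2964)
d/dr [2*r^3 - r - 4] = 6*r^2 - 1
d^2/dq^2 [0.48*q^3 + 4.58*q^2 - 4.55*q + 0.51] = 2.88*q + 9.16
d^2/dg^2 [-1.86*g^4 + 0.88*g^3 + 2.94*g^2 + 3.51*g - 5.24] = -22.32*g^2 + 5.28*g + 5.88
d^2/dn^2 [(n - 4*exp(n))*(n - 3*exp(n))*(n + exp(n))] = -6*n^2*exp(n) + 20*n*exp(2*n) - 24*n*exp(n) + 6*n + 108*exp(3*n) + 20*exp(2*n) - 12*exp(n)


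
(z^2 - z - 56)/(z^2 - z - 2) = (-z^2 + z + 56)/(-z^2 + z + 2)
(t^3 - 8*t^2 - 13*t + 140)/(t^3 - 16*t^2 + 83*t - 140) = (t + 4)/(t - 4)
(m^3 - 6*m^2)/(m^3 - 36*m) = m/(m + 6)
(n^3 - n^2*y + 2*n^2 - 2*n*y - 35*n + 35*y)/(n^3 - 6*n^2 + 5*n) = (n^2 - n*y + 7*n - 7*y)/(n*(n - 1))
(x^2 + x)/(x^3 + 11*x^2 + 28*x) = (x + 1)/(x^2 + 11*x + 28)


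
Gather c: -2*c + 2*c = 0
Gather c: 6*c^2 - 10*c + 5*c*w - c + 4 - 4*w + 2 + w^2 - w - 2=6*c^2 + c*(5*w - 11) + w^2 - 5*w + 4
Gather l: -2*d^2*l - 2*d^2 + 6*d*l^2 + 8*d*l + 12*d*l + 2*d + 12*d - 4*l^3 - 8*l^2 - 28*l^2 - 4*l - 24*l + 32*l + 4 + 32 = -2*d^2 + 14*d - 4*l^3 + l^2*(6*d - 36) + l*(-2*d^2 + 20*d + 4) + 36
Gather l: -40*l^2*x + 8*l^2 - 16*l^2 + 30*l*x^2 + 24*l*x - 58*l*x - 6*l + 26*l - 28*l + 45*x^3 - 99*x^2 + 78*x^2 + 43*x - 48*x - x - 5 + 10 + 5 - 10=l^2*(-40*x - 8) + l*(30*x^2 - 34*x - 8) + 45*x^3 - 21*x^2 - 6*x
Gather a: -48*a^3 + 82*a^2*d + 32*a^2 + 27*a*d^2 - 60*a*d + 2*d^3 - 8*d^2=-48*a^3 + a^2*(82*d + 32) + a*(27*d^2 - 60*d) + 2*d^3 - 8*d^2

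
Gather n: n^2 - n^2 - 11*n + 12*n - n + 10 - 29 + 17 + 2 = 0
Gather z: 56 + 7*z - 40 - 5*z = 2*z + 16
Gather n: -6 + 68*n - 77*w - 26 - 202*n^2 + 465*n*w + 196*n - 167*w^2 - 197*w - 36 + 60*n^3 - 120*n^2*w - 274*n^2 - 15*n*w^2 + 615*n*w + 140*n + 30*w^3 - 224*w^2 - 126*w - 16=60*n^3 + n^2*(-120*w - 476) + n*(-15*w^2 + 1080*w + 404) + 30*w^3 - 391*w^2 - 400*w - 84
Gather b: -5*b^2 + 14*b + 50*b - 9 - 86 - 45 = -5*b^2 + 64*b - 140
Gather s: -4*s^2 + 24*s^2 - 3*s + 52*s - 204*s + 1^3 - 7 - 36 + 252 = 20*s^2 - 155*s + 210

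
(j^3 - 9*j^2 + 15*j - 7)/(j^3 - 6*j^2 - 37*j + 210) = (j^2 - 2*j + 1)/(j^2 + j - 30)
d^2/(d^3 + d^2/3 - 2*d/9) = 9*d/(9*d^2 + 3*d - 2)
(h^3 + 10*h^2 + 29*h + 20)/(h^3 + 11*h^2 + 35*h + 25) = (h + 4)/(h + 5)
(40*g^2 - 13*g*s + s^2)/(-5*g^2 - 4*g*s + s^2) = (-8*g + s)/(g + s)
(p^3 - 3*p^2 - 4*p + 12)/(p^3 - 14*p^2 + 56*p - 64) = (p^2 - p - 6)/(p^2 - 12*p + 32)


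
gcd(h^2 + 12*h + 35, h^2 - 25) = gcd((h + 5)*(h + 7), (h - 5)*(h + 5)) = h + 5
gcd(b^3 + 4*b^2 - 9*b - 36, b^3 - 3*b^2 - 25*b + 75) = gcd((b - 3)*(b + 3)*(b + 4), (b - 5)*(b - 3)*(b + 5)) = b - 3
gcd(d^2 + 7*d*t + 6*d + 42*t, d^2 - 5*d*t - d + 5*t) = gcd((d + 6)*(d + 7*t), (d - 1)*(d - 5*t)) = 1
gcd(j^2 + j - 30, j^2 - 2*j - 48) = j + 6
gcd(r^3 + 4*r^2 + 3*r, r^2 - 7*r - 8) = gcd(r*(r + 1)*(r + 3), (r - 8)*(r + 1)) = r + 1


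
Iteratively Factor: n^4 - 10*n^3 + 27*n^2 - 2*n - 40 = (n - 5)*(n^3 - 5*n^2 + 2*n + 8) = (n - 5)*(n - 4)*(n^2 - n - 2) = (n - 5)*(n - 4)*(n - 2)*(n + 1)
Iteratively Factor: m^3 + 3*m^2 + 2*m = (m)*(m^2 + 3*m + 2) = m*(m + 1)*(m + 2)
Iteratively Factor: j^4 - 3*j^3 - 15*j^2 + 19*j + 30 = (j - 5)*(j^3 + 2*j^2 - 5*j - 6) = (j - 5)*(j + 3)*(j^2 - j - 2) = (j - 5)*(j - 2)*(j + 3)*(j + 1)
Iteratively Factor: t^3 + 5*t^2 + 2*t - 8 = (t - 1)*(t^2 + 6*t + 8) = (t - 1)*(t + 2)*(t + 4)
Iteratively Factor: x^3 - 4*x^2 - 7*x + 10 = (x + 2)*(x^2 - 6*x + 5) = (x - 1)*(x + 2)*(x - 5)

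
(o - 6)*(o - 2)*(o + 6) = o^3 - 2*o^2 - 36*o + 72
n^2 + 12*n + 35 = (n + 5)*(n + 7)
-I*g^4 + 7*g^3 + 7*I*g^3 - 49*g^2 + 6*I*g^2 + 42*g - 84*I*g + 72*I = (g - 6)*(g + 3*I)*(g + 4*I)*(-I*g + I)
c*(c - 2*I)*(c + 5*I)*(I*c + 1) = I*c^4 - 2*c^3 + 13*I*c^2 + 10*c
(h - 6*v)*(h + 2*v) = h^2 - 4*h*v - 12*v^2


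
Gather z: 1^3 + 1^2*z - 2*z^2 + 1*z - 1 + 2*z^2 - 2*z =0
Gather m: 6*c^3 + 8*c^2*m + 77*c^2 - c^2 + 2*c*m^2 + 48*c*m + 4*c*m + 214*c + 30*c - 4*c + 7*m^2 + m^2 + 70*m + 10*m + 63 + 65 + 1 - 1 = 6*c^3 + 76*c^2 + 240*c + m^2*(2*c + 8) + m*(8*c^2 + 52*c + 80) + 128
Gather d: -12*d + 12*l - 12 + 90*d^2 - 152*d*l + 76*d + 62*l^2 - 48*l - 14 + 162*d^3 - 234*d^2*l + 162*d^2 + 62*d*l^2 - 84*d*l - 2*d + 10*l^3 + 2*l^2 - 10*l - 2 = 162*d^3 + d^2*(252 - 234*l) + d*(62*l^2 - 236*l + 62) + 10*l^3 + 64*l^2 - 46*l - 28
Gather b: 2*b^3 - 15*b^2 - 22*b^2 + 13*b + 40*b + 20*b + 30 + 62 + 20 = 2*b^3 - 37*b^2 + 73*b + 112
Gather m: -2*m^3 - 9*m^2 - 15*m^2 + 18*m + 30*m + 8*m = -2*m^3 - 24*m^2 + 56*m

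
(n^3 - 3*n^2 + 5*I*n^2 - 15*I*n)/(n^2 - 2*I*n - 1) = n*(n^2 + n*(-3 + 5*I) - 15*I)/(n^2 - 2*I*n - 1)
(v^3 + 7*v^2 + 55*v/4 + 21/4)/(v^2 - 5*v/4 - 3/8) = 2*(4*v^3 + 28*v^2 + 55*v + 21)/(8*v^2 - 10*v - 3)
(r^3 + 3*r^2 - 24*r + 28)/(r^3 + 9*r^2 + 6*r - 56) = (r - 2)/(r + 4)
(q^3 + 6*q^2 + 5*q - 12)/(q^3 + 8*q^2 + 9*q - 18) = (q + 4)/(q + 6)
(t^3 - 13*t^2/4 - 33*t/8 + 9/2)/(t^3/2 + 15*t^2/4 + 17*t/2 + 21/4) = (8*t^3 - 26*t^2 - 33*t + 36)/(2*(2*t^3 + 15*t^2 + 34*t + 21))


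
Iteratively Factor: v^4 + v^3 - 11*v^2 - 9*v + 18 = (v - 1)*(v^3 + 2*v^2 - 9*v - 18) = (v - 1)*(v + 2)*(v^2 - 9) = (v - 1)*(v + 2)*(v + 3)*(v - 3)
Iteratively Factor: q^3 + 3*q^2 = (q)*(q^2 + 3*q) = q*(q + 3)*(q)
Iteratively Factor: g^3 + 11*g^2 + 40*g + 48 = (g + 4)*(g^2 + 7*g + 12) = (g + 4)^2*(g + 3)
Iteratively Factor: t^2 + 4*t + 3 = (t + 1)*(t + 3)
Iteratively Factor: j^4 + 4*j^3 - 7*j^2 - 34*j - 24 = (j + 2)*(j^3 + 2*j^2 - 11*j - 12) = (j + 2)*(j + 4)*(j^2 - 2*j - 3) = (j + 1)*(j + 2)*(j + 4)*(j - 3)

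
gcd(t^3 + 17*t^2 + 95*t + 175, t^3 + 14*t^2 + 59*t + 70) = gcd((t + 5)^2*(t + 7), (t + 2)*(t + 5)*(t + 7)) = t^2 + 12*t + 35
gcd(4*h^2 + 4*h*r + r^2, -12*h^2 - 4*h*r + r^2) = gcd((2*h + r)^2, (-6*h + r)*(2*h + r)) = 2*h + r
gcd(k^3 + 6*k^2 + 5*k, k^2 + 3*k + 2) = k + 1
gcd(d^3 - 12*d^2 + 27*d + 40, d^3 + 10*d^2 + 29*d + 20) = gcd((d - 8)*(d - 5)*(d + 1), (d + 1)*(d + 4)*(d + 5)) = d + 1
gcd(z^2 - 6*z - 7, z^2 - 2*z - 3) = z + 1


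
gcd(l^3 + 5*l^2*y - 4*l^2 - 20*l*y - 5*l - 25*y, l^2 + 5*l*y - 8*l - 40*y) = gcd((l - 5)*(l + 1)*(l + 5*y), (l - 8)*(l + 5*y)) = l + 5*y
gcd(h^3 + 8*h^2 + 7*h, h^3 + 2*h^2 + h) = h^2 + h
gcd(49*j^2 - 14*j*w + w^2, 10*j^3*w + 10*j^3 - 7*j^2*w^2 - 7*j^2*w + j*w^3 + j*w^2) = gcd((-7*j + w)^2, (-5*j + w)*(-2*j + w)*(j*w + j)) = 1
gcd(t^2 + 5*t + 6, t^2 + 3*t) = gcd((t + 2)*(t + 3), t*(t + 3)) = t + 3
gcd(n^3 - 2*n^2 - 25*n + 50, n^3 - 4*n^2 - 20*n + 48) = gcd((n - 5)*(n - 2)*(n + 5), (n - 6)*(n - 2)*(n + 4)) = n - 2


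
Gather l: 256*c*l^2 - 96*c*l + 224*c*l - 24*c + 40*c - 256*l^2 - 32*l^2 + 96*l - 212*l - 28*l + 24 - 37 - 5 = 16*c + l^2*(256*c - 288) + l*(128*c - 144) - 18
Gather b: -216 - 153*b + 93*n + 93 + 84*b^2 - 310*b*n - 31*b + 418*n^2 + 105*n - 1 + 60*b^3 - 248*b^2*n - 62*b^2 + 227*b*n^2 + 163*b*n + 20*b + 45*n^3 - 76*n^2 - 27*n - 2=60*b^3 + b^2*(22 - 248*n) + b*(227*n^2 - 147*n - 164) + 45*n^3 + 342*n^2 + 171*n - 126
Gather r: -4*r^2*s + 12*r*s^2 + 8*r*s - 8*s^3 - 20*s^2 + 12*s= -4*r^2*s + r*(12*s^2 + 8*s) - 8*s^3 - 20*s^2 + 12*s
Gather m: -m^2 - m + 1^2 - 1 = -m^2 - m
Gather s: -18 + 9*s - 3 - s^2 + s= -s^2 + 10*s - 21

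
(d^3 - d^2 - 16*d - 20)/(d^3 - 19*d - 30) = (d + 2)/(d + 3)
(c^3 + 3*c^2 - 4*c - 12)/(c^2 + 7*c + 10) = (c^2 + c - 6)/(c + 5)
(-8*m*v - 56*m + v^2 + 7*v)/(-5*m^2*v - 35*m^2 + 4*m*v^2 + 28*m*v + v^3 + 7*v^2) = (-8*m + v)/(-5*m^2 + 4*m*v + v^2)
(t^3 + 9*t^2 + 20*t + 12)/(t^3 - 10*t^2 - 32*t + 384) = (t^2 + 3*t + 2)/(t^2 - 16*t + 64)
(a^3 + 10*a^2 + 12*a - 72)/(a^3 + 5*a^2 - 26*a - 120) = (a^2 + 4*a - 12)/(a^2 - a - 20)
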